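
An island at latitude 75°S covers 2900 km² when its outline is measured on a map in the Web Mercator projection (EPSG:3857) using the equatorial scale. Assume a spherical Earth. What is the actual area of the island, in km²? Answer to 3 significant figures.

Mercator is conformal, so the point scale is isotropic: h = k = sec φ = 1/cos φ.
Areal scale = k² = sec²φ = 1/cos²(75°) = 1/0.2588² = 14.93.
True area = apparent / (areal scale) = 2900 / 14.93 ≈ 194 km².

194 km²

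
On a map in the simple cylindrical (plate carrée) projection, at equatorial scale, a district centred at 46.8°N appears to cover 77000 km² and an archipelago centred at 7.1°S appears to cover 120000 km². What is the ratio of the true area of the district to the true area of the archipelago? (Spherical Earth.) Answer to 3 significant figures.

0.443

On the plate carrée, areal scale = h·k = 1 × sec φ, so true area = apparent × cos φ.
True area of district: 77000 × cos(46.8°) = 77000 × 0.6845 = 52710 km².
True area of archipelago: 120000 × cos(7.1°) = 120000 × 0.9923 = 119100 km².
Ratio = 52710 / 119100 ≈ 0.443.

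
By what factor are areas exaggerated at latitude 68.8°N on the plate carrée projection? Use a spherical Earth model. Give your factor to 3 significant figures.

2.77

For the equirectangular projection with φ₀ = 0 (plate carrée), h = 1 along meridians and k = sec φ along parallels.
Areal scale = h·k = 1 × sec φ; at 68.8°, h = 1.000, k = 2.765, so h·k = 2.765.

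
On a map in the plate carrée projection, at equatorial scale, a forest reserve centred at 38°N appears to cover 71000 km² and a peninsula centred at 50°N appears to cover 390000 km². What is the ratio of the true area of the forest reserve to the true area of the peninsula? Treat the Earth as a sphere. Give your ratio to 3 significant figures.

0.223

Plate carrée has h = 1 and k = sec φ, giving areal scale sec φ; true area = (apparent area) · cos φ.
True area of forest reserve: 71000 × cos(38°) = 71000 × 0.7880 = 55950 km².
True area of peninsula: 390000 × cos(50°) = 390000 × 0.6428 = 250700 km².
Ratio = 55950 / 250700 ≈ 0.223.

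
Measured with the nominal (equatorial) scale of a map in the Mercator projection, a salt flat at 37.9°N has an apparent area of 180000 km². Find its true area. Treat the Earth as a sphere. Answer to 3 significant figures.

112000 km²

Mercator is conformal, so the point scale is isotropic: h = k = sec φ = 1/cos φ.
Areal scale = k² = sec²φ = 1/cos²(37.9°) = 1/0.7891² = 1.606.
True area = apparent / (areal scale) = 180000 / 1.606 ≈ 112000 km².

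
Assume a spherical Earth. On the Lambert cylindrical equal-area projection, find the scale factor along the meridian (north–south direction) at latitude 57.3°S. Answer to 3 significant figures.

0.540

The Lambert cylindrical equal-area projection is the cylindrical equal-area projection with its standard parallel at the equator (φ₀ = 0). A cylindrical equal-area projection with standard parallel φ₀ has meridian scale h = cos φ / cos φ₀ and parallel scale k = cos φ₀ / cos φ (so areas are preserved, h·k = 1).
h = cos 57.3° / cos 0° = 0.5402/1.000 = 0.5402.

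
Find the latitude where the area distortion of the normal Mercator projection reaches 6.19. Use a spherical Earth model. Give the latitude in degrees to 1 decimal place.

66.3°

Mercator areal scale is sec²φ.
sec²φ = 6.19  ⇒  cos²φ = 0.1616  ⇒  cos φ = 0.4019.
φ = arccos(0.4019) ≈ 66.3°.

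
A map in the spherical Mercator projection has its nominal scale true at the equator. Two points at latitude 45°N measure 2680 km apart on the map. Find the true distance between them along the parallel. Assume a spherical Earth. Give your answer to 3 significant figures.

Mercator is conformal, so the point scale is isotropic: h = k = sec φ = 1/cos φ.
Along the parallel at 45°, map distances are exaggerated by k = sec 45° = 1.414.
True distance = 2680 / 1.414 = 2680 × cos 45° ≈ 1900 km.

1900 km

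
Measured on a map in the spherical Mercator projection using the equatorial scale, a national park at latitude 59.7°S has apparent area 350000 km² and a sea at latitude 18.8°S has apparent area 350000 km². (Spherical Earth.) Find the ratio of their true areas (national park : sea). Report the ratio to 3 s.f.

0.284

Since Mercator area scale is 1/cos²φ, the true area equals the apparent area multiplied by cos²φ.
True area of national park: 350000 × cos²(59.7°) = 350000 × 0.2545 = 89090 km².
True area of sea: 350000 × cos²(18.8°) = 350000 × 0.8961 = 313700 km².
Ratio = 89090 / 313700 ≈ 0.284.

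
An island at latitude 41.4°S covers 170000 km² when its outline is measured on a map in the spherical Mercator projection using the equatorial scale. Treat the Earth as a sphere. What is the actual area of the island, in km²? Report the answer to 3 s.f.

For Mercator, h = k = sec φ (a conformal cylindrical projection has a single point scale, 1/cos φ).
Areal scale = k² = sec²φ = 1/cos²(41.4°) = 1/0.7501² = 1.777.
True area = apparent / (areal scale) = 170000 / 1.777 ≈ 95700 km².

95700 km²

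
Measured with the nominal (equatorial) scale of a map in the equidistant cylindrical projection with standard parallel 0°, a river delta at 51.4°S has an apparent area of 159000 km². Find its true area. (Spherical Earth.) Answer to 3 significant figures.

For the equirectangular projection with φ₀ = 0 (plate carrée), h = 1 along meridians and k = sec φ along parallels.
Areal scale = h·k = 1 × sec φ; at 51.4°, h = 1.000, k = 1.603, so h·k = 1.603.
True area = apparent / (areal scale) = 159000 / 1.603 ≈ 99200 km².

99200 km²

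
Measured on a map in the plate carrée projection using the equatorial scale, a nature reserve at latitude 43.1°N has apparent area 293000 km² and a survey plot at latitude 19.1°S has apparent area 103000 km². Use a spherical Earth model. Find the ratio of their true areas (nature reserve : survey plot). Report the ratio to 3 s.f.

2.20

Plate carrée has h = 1 and k = sec φ, giving areal scale sec φ; true area = (apparent area) · cos φ.
True area of nature reserve: 293000 × cos(43.1°) = 293000 × 0.7302 = 213900 km².
True area of survey plot: 103000 × cos(19.1°) = 103000 × 0.9449 = 97330 km².
Ratio = 213900 / 97330 ≈ 2.20.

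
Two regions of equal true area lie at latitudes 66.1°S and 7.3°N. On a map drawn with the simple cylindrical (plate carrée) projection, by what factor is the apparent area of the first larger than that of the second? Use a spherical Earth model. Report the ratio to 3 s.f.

In the plate carrée (x = Rλ, y = Rφ), meridians are true-scale (h = 1) and parallels are stretched by k = sec φ.
Areal scale at 66.1°: h·k = 1.000 × 2.468 = 2.468.
Areal scale at 7.3°: h·k = 1.000 × 1.008 = 1.008.
Ratio = 2.468/1.008 ≈ 2.45.

2.45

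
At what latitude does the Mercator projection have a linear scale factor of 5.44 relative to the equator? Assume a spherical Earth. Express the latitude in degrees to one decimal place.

79.4°

Mercator scale is k = sec φ = 1/cos φ.
1/cos φ = 5.44  ⇒  cos φ = 0.1838  ⇒  φ = arccos(0.1838) ≈ 79.4°.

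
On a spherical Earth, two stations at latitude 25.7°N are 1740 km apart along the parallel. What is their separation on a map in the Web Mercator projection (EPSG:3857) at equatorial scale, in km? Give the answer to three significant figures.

1930 km

Mercator is conformal, so the point scale is isotropic: h = k = sec φ = 1/cos φ.
Along the parallel, k = sec 25.7° = 1/0.9011 = 1.110.
Map distance = 1740 × 1.110 ≈ 1930 km.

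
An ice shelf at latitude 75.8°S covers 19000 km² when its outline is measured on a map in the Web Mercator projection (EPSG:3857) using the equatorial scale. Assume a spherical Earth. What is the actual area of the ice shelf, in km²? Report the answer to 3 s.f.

1140 km²

The Mercator projection is conformal; its linear scale factor is the same in every direction and equals sec φ = 1/cos φ.
Areal scale = k² = sec²φ = 1/cos²(75.8°) = 1/0.2453² = 16.62.
True area = apparent / (areal scale) = 19000 / 16.62 ≈ 1140 km².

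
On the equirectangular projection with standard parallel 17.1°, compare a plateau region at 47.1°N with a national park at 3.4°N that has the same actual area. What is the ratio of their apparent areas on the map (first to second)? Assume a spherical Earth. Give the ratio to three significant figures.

With standard parallel φ₀ = 17.1°, the equirectangular projection gives x = Rλ cos φ₀, y = Rφ, so h = 1 and k = cos 17.1° / cos φ.
Areal scale at 47.1°: h·k = 1.000 × 1.404 = 1.404.
Areal scale at 3.4°: h·k = 1.000 × 0.9575 = 0.9575.
Ratio = 1.404/0.9575 ≈ 1.47.

1.47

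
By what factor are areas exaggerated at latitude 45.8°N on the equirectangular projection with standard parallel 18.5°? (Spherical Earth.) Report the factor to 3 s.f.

The equidistant cylindrical projection with φ₀ = 18.5° has h = 1 (meridians true) and k = cos φ₀ / cos φ along parallels.
Areal scale = h·k = 1 × cos φ₀ / cos φ; at 45.8°, h = 1.000, k = 1.360, so h·k = 1.360.

1.36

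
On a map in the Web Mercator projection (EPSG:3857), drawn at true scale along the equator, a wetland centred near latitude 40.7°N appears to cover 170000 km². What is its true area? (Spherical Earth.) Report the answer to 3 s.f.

For Mercator, h = k = sec φ (a conformal cylindrical projection has a single point scale, 1/cos φ).
Areal scale = k² = sec²φ = 1/cos²(40.7°) = 1/0.7581² = 1.740.
True area = apparent / (areal scale) = 170000 / 1.740 ≈ 97700 km².

97700 km²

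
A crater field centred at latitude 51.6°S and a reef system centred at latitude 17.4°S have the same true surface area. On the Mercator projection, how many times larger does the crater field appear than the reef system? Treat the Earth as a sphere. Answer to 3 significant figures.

On Mercator, area is exaggerated by sec²φ = 1/cos²φ.
At 51.6°: sec²(51.6°) = 1/0.6211² = 2.592.
At 17.4°: sec²(17.4°) = 1/0.9542² = 1.098.
Ratio = 2.592/1.098 = cos²(17.4°)/cos²(51.6°) ≈ 2.36.

2.36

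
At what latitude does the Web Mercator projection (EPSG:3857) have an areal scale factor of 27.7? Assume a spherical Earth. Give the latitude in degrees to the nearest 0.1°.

Mercator areal scale is sec²φ.
sec²φ = 27.7  ⇒  cos²φ = 0.03610  ⇒  cos φ = 0.1900.
φ = arccos(0.1900) ≈ 79.0°.

79.0°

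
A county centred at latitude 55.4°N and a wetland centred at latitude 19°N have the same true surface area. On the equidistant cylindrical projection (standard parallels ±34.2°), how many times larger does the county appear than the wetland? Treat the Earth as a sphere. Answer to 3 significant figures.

1.67

With standard parallel φ₀ = 34.2°, the equirectangular projection gives x = Rλ cos φ₀, y = Rφ, so h = 1 and k = cos 34.2° / cos φ.
Areal scale at 55.4°: h·k = 1.000 × 1.457 = 1.457.
Areal scale at 19°: h·k = 1.000 × 0.8747 = 0.8747.
Ratio = 1.457/0.8747 ≈ 1.67.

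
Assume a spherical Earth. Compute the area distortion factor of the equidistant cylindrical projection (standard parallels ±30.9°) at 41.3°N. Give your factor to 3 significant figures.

With standard parallel φ₀ = 30.9°, the equirectangular projection gives x = Rλ cos φ₀, y = Rφ, so h = 1 and k = cos 30.9° / cos φ.
Areal scale = h·k = 1 × cos φ₀ / cos φ; at 41.3°, h = 1.000, k = 1.142, so h·k = 1.142.

1.14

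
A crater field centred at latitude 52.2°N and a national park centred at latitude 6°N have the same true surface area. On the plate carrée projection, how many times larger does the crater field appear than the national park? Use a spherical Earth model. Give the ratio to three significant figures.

1.62

Plate carrée maps x = Rλ, y = Rφ. The meridian scale is h = 1 and the parallel scale is k = 1/cos φ = sec φ.
Areal scale at 52.2°: h·k = 1.000 × 1.632 = 1.632.
Areal scale at 6°: h·k = 1.000 × 1.006 = 1.006.
Ratio = 1.632/1.006 ≈ 1.62.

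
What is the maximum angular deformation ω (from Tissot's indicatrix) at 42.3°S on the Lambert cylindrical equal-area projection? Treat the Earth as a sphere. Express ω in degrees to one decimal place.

The Lambert cylindrical equal-area projection is the cylindrical equal-area projection with its standard parallel at the equator (φ₀ = 0). For cylindrical equal-area with standard parallel φ₀, h = cos φ / cos φ₀ and k = cos φ₀ / cos φ, so h·k = 1.
At 42.3°: h = 0.7396, k = 1.352; principal scales a = 1.352, b = 0.7396.
sin(ω/2) = (a − b)/(a + b) = 0.6124/2.092 = 0.2928, so ω = 2 arcsin(0.2928) ≈ 34.0°.

34.0°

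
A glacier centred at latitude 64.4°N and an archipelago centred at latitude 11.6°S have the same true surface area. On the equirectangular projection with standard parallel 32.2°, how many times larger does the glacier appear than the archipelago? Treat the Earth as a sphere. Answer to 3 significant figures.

2.27

With standard parallel φ₀ = 32.2°, the equirectangular projection gives x = Rλ cos φ₀, y = Rφ, so h = 1 and k = cos 32.2° / cos φ.
Areal scale at 64.4°: h·k = 1.000 × 1.958 = 1.958.
Areal scale at 11.6°: h·k = 1.000 × 0.8638 = 0.8638.
Ratio = 1.958/0.8638 ≈ 2.27.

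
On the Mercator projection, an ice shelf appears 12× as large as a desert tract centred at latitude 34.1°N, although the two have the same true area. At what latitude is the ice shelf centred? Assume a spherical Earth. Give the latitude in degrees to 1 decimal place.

76.2°

On Mercator, (apparent₁)/(apparent₂) = sec²φ₁ / sec²φ₂ when true areas are equal.
cos²φ₂ / cos²φ₁ = 12  ⇒  cos φ₁ = cos 34.1° / √12 = 0.8281/3.464 = 0.2390.
φ₁ = arccos(0.2390) ≈ 76.2°.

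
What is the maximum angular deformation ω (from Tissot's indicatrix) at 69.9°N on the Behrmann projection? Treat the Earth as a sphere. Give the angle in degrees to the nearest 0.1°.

Behrmann is a cylindrical equal-area projection with standard parallels at ±30°. A cylindrical equal-area projection with standard parallel φ₀ has meridian scale h = cos φ / cos φ₀ and parallel scale k = cos φ₀ / cos φ (so areas are preserved, h·k = 1).
At 69.9°: h = 0.3968, k = 2.520; principal scales a = 2.520, b = 0.3968.
sin(ω/2) = (a − b)/(a + b) = 2.123/2.917 = 0.7279, so ω = 2 arcsin(0.7279) ≈ 93.4°.

93.4°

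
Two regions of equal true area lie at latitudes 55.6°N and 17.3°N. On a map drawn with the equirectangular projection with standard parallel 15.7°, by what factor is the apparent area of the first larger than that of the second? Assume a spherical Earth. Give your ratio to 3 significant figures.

1.69

With standard parallel φ₀ = 15.7°, the equirectangular projection gives x = Rλ cos φ₀, y = Rφ, so h = 1 and k = cos 15.7° / cos φ.
Areal scale at 55.6°: h·k = 1.000 × 1.704 = 1.704.
Areal scale at 17.3°: h·k = 1.000 × 1.008 = 1.008.
Ratio = 1.704/1.008 ≈ 1.69.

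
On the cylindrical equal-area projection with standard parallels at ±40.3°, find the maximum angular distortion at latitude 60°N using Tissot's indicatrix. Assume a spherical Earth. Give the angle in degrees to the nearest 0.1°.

47.0°

For cylindrical equal-area with standard parallel φ₀, h = cos φ / cos φ₀ and k = cos φ₀ / cos φ, so h·k = 1.
At 60°: h = 0.6556, k = 1.525; principal scales a = 1.525, b = 0.6556.
sin(ω/2) = (a − b)/(a + b) = 0.8697/2.181 = 0.3988, so ω = 2 arcsin(0.3988) ≈ 47.0°.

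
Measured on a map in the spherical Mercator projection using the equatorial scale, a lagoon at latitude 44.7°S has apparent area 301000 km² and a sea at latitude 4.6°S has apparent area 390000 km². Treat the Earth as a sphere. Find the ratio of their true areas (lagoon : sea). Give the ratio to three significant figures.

Mercator's areal exaggeration is sec²φ; hence true area = (apparent area) · cos²φ.
True area of lagoon: 301000 × cos²(44.7°) = 301000 × 0.5052 = 152100 km².
True area of sea: 390000 × cos²(4.6°) = 390000 × 0.9936 = 387500 km².
Ratio = 152100 / 387500 ≈ 0.392.

0.392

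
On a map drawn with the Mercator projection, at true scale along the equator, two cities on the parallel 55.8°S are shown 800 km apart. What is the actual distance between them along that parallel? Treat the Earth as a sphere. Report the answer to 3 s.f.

The Mercator projection is conformal; its linear scale factor is the same in every direction and equals sec φ = 1/cos φ.
Along the parallel at 55.8°, map distances are exaggerated by k = sec 55.8° = 1.779.
True distance = 800 / 1.779 = 800 × cos 55.8° ≈ 450 km.

450 km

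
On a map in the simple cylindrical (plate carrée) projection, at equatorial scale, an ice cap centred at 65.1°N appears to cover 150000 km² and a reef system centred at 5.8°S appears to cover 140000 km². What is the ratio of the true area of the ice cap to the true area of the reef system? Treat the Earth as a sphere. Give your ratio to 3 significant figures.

Plate carrée has h = 1 and k = sec φ, giving areal scale sec φ; true area = (apparent area) · cos φ.
True area of ice cap: 150000 × cos(65.1°) = 150000 × 0.4210 = 63160 km².
True area of reef system: 140000 × cos(5.8°) = 140000 × 0.9949 = 139300 km².
Ratio = 63160 / 139300 ≈ 0.453.

0.453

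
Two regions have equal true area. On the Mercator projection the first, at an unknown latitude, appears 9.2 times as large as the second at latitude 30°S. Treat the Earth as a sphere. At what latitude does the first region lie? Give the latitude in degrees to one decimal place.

73.4°

Mercator areal scale is sec²φ, so apparent-area ratio = sec²φ₁ / sec²φ₂ = cos²φ₂ / cos²φ₁.
cos²φ₂ / cos²φ₁ = 9.2  ⇒  cos φ₁ = cos 30° / √9.2 = 0.8660/3.033 = 0.2855.
φ₁ = arccos(0.2855) ≈ 73.4°.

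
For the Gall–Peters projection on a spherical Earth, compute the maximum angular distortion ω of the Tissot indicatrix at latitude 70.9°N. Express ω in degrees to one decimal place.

The Gall–Peters projection is cylindrical equal-area with φ₀ = 45°. A cylindrical equal-area projection with standard parallel φ₀ has meridian scale h = cos φ / cos φ₀ and parallel scale k = cos φ₀ / cos φ (so areas are preserved, h·k = 1).
At 70.9°: h = 0.4628, k = 2.161; principal scales a = 2.161, b = 0.4628.
sin(ω/2) = (a − b)/(a + b) = 1.698/2.624 = 0.6473, so ω = 2 arcsin(0.6473) ≈ 80.7°.

80.7°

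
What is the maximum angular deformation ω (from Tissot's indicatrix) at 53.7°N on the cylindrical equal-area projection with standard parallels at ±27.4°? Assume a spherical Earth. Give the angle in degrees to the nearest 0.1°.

45.2°

Cylindrical equal-area (φ₀ = 27.4°): h = cos φ / cos 27.4° along meridians, k = cos 27.4° / cos φ along parallels; h·k = 1.
At 53.7°: h = 0.6668, k = 1.500; principal scales a = 1.500, b = 0.6668.
sin(ω/2) = (a − b)/(a + b) = 0.8328/2.166 = 0.3844, so ω = 2 arcsin(0.3844) ≈ 45.2°.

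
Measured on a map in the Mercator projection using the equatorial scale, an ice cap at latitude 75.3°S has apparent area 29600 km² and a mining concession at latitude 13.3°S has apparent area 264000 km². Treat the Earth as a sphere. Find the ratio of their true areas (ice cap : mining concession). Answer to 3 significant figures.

0.00762

Since Mercator area scale is 1/cos²φ, the true area equals the apparent area multiplied by cos²φ.
True area of ice cap: 29600 × cos²(75.3°) = 29600 × 0.06439 = 1906 km².
True area of mining concession: 264000 × cos²(13.3°) = 264000 × 0.9471 = 250000 km².
Ratio = 1906 / 250000 ≈ 0.00762.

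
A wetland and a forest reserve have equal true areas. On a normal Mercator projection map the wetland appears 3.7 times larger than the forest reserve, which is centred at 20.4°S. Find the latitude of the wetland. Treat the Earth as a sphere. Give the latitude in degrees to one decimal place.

On Mercator, (apparent₁)/(apparent₂) = sec²φ₁ / sec²φ₂ when true areas are equal.
cos²φ₂ / cos²φ₁ = 3.7  ⇒  cos φ₁ = cos 20.4° / √3.7 = 0.9373/1.924 = 0.4873.
φ₁ = arccos(0.4873) ≈ 60.8°.

60.8°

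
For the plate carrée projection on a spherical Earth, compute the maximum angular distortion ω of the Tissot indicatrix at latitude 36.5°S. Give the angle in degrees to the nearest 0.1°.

12.5°

Plate carrée maps x = Rλ, y = Rφ. The meridian scale is h = 1 and the parallel scale is k = 1/cos φ = sec φ.
At 36.5°: h = 1.000, k = 1.244; principal scales a = 1.244, b = 1.000.
sin(ω/2) = (a − b)/(a + b) = 0.2440/2.244 = 0.1087, so ω = 2 arcsin(0.1087) ≈ 12.5°.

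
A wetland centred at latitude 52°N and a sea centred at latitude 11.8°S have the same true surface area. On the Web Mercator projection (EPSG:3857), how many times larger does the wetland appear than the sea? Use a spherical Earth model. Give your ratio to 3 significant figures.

2.53

Mercator areal scale is sec²φ.
At 52°: sec²(52°) = 1/0.6157² = 2.638.
At 11.8°: sec²(11.8°) = 1/0.9789² = 1.044.
Ratio = 2.638/1.044 = cos²(11.8°)/cos²(52°) ≈ 2.53.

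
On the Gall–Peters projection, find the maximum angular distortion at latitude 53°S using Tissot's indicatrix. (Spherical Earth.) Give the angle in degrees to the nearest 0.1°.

Gall–Peters is a cylindrical equal-area projection with standard parallels at ±45°. Cylindrical equal-area (φ₀ = 45°): h = cos φ / cos 45° along meridians, k = cos 45° / cos φ along parallels; h·k = 1.
At 53°: h = 0.8511, k = 1.175; principal scales a = 1.175, b = 0.8511.
sin(ω/2) = (a − b)/(a + b) = 0.3239/2.026 = 0.1598, so ω = 2 arcsin(0.1598) ≈ 18.4°.

18.4°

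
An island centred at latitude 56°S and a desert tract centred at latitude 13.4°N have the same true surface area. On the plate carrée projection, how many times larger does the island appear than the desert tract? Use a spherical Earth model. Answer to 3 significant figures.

In the plate carrée (x = Rλ, y = Rφ), meridians are true-scale (h = 1) and parallels are stretched by k = sec φ.
Areal scale at 56°: h·k = 1.000 × 1.788 = 1.788.
Areal scale at 13.4°: h·k = 1.000 × 1.028 = 1.028.
Ratio = 1.788/1.028 ≈ 1.74.

1.74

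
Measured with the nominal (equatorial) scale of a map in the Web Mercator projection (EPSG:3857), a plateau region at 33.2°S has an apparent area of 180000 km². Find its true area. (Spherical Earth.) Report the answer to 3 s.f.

The Mercator projection is conformal; its linear scale factor is the same in every direction and equals sec φ = 1/cos φ.
Areal scale = k² = sec²φ = 1/cos²(33.2°) = 1/0.8368² = 1.428.
True area = apparent / (areal scale) = 180000 / 1.428 ≈ 126000 km².

126000 km²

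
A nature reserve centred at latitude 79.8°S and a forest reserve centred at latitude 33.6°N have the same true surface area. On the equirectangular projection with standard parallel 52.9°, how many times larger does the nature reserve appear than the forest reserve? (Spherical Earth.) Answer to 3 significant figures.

4.70

With standard parallel φ₀ = 52.9°, the equirectangular projection gives x = Rλ cos φ₀, y = Rφ, so h = 1 and k = cos 52.9° / cos φ.
Areal scale at 79.8°: h·k = 1.000 × 3.406 = 3.406.
Areal scale at 33.6°: h·k = 1.000 × 0.7242 = 0.7242.
Ratio = 3.406/0.7242 ≈ 4.70.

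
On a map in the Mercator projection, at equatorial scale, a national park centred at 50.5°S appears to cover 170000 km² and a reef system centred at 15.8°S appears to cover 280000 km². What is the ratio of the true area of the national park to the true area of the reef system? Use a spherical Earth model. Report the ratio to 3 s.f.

On Mercator the areal scale is sec²φ, so true area = apparent × cos²φ.
True area of national park: 170000 × cos²(50.5°) = 170000 × 0.4046 = 68780 km².
True area of reef system: 280000 × cos²(15.8°) = 280000 × 0.9259 = 259200 km².
Ratio = 68780 / 259200 ≈ 0.265.

0.265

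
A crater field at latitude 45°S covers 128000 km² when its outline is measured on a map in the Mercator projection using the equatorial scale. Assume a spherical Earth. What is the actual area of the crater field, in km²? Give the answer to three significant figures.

64000 km²

The Mercator projection is conformal; its linear scale factor is the same in every direction and equals sec φ = 1/cos φ.
Areal scale = k² = sec²φ = 1/cos²(45°) = 1/0.7071² = 2.000.
True area = apparent / (areal scale) = 128000 / 2.000 ≈ 64000 km².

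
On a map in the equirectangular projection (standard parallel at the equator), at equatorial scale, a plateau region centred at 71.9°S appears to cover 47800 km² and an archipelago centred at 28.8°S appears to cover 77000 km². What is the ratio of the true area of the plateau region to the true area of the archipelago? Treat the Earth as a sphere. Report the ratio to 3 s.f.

Plate carrée has h = 1 and k = sec φ, giving areal scale sec φ; true area = (apparent area) · cos φ.
True area of plateau region: 47800 × cos(71.9°) = 47800 × 0.3107 = 14850 km².
True area of archipelago: 77000 × cos(28.8°) = 77000 × 0.8763 = 67480 km².
Ratio = 14850 / 67480 ≈ 0.220.

0.220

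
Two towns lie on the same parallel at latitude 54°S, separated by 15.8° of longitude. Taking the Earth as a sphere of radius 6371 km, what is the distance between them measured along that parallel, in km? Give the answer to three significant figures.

Arc length along a parallel = R cos φ · Δλ (with Δλ in radians).
= 6371 × cos 54° × (15.8° × π/180) = 6371 × 0.5878 × 0.2758 ≈ 1030 km.

1030 km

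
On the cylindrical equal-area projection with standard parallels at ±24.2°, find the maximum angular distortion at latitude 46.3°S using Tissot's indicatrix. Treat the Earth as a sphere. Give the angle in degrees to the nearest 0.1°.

Cylindrical equal-area (φ₀ = 24.2°): h = cos φ / cos 24.2° along meridians, k = cos 24.2° / cos φ along parallels; h·k = 1.
At 46.3°: h = 0.7574, k = 1.320; principal scales a = 1.320, b = 0.7574.
sin(ω/2) = (a − b)/(a + b) = 0.5628/2.078 = 0.2709, so ω = 2 arcsin(0.2709) ≈ 31.4°.

31.4°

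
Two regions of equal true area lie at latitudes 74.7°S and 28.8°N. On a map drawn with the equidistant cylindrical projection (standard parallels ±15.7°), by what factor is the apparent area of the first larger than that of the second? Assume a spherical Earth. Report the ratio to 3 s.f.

3.32

In the equirectangular projection with standard parallel φ₀ = 15.7° (x = Rλ cos φ₀, y = Rφ), meridians are true-scale (h = 1) and the parallel scale is k = cos φ₀ / cos φ.
Areal scale at 74.7°: h·k = 1.000 × 3.648 = 3.648.
Areal scale at 28.8°: h·k = 1.000 × 1.099 = 1.099.
Ratio = 3.648/1.099 ≈ 3.32.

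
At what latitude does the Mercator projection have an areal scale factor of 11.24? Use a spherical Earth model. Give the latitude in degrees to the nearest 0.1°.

72.6°

Mercator areal scale is sec²φ.
sec²φ = 11.24  ⇒  cos²φ = 0.08897  ⇒  cos φ = 0.2983.
φ = arccos(0.2983) ≈ 72.6°.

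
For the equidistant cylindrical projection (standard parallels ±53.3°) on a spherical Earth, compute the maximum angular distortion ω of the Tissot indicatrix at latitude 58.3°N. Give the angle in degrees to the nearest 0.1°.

7.4°

In the equirectangular projection with standard parallel φ₀ = 53.3° (x = Rλ cos φ₀, y = Rφ), meridians are true-scale (h = 1) and the parallel scale is k = cos φ₀ / cos φ.
At 58.3°: h = 1.000, k = 1.137; principal scales a = 1.137, b = 1.000.
sin(ω/2) = (a − b)/(a + b) = 0.1373/2.137 = 0.06425, so ω = 2 arcsin(0.06425) ≈ 7.4°.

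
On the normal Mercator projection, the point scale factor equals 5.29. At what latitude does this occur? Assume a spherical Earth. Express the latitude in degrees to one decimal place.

79.1°

Mercator scale is k = sec φ = 1/cos φ.
1/cos φ = 5.29  ⇒  cos φ = 0.1890  ⇒  φ = arccos(0.1890) ≈ 79.1°.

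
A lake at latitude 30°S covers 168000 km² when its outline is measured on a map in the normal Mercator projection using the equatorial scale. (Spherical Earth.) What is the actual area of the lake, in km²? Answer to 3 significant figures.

126000 km²

The Mercator projection is conformal; its linear scale factor is the same in every direction and equals sec φ = 1/cos φ.
Areal scale = k² = sec²φ = 1/cos²(30°) = 1/0.8660² = 1.333.
True area = apparent / (areal scale) = 168000 / 1.333 ≈ 126000 km².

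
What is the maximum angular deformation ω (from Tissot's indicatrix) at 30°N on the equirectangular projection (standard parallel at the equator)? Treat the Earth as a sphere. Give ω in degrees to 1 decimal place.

For the equirectangular projection with φ₀ = 0 (plate carrée), h = 1 along meridians and k = sec φ along parallels.
At 30°: h = 1.000, k = 1.155; principal scales a = 1.155, b = 1.000.
sin(ω/2) = (a − b)/(a + b) = 0.1547/2.155 = 0.07180, so ω = 2 arcsin(0.07180) ≈ 8.2°.

8.2°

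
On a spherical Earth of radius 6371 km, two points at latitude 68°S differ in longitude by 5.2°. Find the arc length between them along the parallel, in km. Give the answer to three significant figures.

Arc length along a parallel = R cos φ · Δλ (with Δλ in radians).
= 6371 × cos 68° × (5.2° × π/180) = 6371 × 0.3746 × 0.09076 ≈ 217 km.

217 km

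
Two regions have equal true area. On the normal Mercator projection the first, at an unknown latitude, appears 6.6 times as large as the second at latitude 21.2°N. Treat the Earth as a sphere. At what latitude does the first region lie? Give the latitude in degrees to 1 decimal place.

For equal true areas on Mercator, apparent areas scale as sec²φ, so the ratio is cos²φ₂ / cos²φ₁.
cos²φ₂ / cos²φ₁ = 6.6  ⇒  cos φ₁ = cos 21.2° / √6.6 = 0.9323/2.569 = 0.3629.
φ₁ = arccos(0.3629) ≈ 68.7°.

68.7°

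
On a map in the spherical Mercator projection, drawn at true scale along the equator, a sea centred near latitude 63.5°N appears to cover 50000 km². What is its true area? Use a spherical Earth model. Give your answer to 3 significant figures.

The Mercator projection is conformal; its linear scale factor is the same in every direction and equals sec φ = 1/cos φ.
Areal scale = k² = sec²φ = 1/cos²(63.5°) = 1/0.4462² = 5.023.
True area = apparent / (areal scale) = 50000 / 5.023 ≈ 9950 km².

9950 km²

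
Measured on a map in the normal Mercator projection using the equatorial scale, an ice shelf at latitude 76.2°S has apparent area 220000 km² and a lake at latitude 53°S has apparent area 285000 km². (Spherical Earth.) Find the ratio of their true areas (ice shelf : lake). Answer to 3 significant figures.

0.121

On Mercator the areal scale is sec²φ, so true area = apparent × cos²φ.
True area of ice shelf: 220000 × cos²(76.2°) = 220000 × 0.05690 = 12520 km².
True area of lake: 285000 × cos²(53°) = 285000 × 0.3622 = 103200 km².
Ratio = 12520 / 103200 ≈ 0.121.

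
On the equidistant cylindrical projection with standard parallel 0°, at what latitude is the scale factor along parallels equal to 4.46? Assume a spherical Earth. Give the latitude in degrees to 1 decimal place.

Plate carrée: h = 1, k = sec φ along parallels.
sec φ = 4.46  ⇒  cos φ = 0.2242  ⇒  φ ≈ 77.0°.

77.0°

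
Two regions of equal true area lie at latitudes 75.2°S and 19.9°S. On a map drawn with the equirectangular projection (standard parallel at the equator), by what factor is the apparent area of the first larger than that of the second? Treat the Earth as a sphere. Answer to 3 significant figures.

3.68

Plate carrée maps x = Rλ, y = Rφ. The meridian scale is h = 1 and the parallel scale is k = 1/cos φ = sec φ.
Areal scale at 75.2°: h·k = 1.000 × 3.915 = 3.915.
Areal scale at 19.9°: h·k = 1.000 × 1.064 = 1.064.
Ratio = 3.915/1.064 ≈ 3.68.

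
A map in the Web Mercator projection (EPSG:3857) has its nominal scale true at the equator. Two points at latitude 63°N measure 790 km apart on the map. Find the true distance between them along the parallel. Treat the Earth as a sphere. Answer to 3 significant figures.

The Mercator projection is conformal; its linear scale factor is the same in every direction and equals sec φ = 1/cos φ.
Along the parallel at 63°, map distances are exaggerated by k = sec 63° = 2.203.
True distance = 790 / 2.203 = 790 × cos 63° ≈ 359 km.

359 km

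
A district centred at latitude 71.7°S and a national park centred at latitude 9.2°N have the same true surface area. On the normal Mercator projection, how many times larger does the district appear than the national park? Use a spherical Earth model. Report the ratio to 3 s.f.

On Mercator, area is exaggerated by sec²φ = 1/cos²φ.
At 71.7°: sec²(71.7°) = 1/0.3140² = 10.14.
At 9.2°: sec²(9.2°) = 1/0.9871² = 1.026.
Ratio = 10.14/1.026 = cos²(9.2°)/cos²(71.7°) ≈ 9.88.

9.88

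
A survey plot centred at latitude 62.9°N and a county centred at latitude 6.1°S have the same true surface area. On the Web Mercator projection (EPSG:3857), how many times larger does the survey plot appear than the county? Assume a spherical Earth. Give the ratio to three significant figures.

Mercator is conformal with k = sec φ, so areal scale = k² = sec²φ.
At 62.9°: sec²(62.9°) = 1/0.4555² = 4.819.
At 6.1°: sec²(6.1°) = 1/0.9943² = 1.011.
Ratio = 4.819/1.011 = cos²(6.1°)/cos²(62.9°) ≈ 4.76.

4.76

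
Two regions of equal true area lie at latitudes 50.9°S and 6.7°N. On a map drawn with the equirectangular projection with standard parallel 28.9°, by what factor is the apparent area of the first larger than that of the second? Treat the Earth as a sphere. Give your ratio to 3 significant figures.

In the equirectangular projection with standard parallel φ₀ = 28.9° (x = Rλ cos φ₀, y = Rφ), meridians are true-scale (h = 1) and the parallel scale is k = cos φ₀ / cos φ.
Areal scale at 50.9°: h·k = 1.000 × 1.388 = 1.388.
Areal scale at 6.7°: h·k = 1.000 × 0.8815 = 0.8815.
Ratio = 1.388/0.8815 ≈ 1.57.

1.57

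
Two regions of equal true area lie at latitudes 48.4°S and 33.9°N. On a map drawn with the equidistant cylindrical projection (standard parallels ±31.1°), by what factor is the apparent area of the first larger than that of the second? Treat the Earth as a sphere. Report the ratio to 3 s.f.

The equidistant cylindrical projection with φ₀ = 31.1° has h = 1 (meridians true) and k = cos φ₀ / cos φ along parallels.
Areal scale at 48.4°: h·k = 1.000 × 1.290 = 1.290.
Areal scale at 33.9°: h·k = 1.000 × 1.032 = 1.032.
Ratio = 1.290/1.032 ≈ 1.25.

1.25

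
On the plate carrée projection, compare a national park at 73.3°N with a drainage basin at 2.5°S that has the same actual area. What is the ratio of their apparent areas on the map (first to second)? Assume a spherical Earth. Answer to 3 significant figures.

3.48

In the plate carrée (x = Rλ, y = Rφ), meridians are true-scale (h = 1) and parallels are stretched by k = sec φ.
Areal scale at 73.3°: h·k = 1.000 × 3.480 = 3.480.
Areal scale at 2.5°: h·k = 1.000 × 1.001 = 1.001.
Ratio = 3.480/1.001 ≈ 3.48.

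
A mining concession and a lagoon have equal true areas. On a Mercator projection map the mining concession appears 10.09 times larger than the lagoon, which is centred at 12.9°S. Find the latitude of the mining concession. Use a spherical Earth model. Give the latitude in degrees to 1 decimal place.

72.1°

On Mercator, (apparent₁)/(apparent₂) = sec²φ₁ / sec²φ₂ when true areas are equal.
cos²φ₂ / cos²φ₁ = 10.09  ⇒  cos φ₁ = cos 12.9° / √10.09 = 0.9748/3.176 = 0.3069.
φ₁ = arccos(0.3069) ≈ 72.1°.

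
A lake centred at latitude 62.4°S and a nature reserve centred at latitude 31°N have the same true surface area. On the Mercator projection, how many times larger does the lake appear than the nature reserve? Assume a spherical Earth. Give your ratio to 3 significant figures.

Mercator areal scale is sec²φ.
At 62.4°: sec²(62.4°) = 1/0.4633² = 4.659.
At 31°: sec²(31°) = 1/0.8572² = 1.361.
Ratio = 4.659/1.361 = cos²(31°)/cos²(62.4°) ≈ 3.42.

3.42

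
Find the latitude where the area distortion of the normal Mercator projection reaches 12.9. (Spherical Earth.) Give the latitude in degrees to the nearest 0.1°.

73.8°

Mercator areal scale is sec²φ.
sec²φ = 12.9  ⇒  cos²φ = 0.07752  ⇒  cos φ = 0.2784.
φ = arccos(0.2784) ≈ 73.8°.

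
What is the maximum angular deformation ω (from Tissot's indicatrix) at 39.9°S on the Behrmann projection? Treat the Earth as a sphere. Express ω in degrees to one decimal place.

Behrmann is a cylindrical equal-area projection with standard parallels at ±30°. Cylindrical equal-area (φ₀ = 30°): h = cos φ / cos 30° along meridians, k = cos 30° / cos φ along parallels; h·k = 1.
At 39.9°: h = 0.8858, k = 1.129; principal scales a = 1.129, b = 0.8858.
sin(ω/2) = (a − b)/(a + b) = 0.2430/2.015 = 0.1206, so ω = 2 arcsin(0.1206) ≈ 13.9°.

13.9°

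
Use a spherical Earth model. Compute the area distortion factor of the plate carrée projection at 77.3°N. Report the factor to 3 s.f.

For the equirectangular projection with φ₀ = 0 (plate carrée), h = 1 along meridians and k = sec φ along parallels.
Areal scale = h·k = 1 × sec φ; at 77.3°, h = 1.000, k = 4.549, so h·k = 4.549.

4.55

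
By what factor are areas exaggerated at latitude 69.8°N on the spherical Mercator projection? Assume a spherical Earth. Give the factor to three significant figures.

8.39

The Mercator projection is conformal; its linear scale factor is the same in every direction and equals sec φ = 1/cos φ.
Areal scale = k² = sec²φ = 1/cos²(69.8°) = 1/0.3453² = 8.387.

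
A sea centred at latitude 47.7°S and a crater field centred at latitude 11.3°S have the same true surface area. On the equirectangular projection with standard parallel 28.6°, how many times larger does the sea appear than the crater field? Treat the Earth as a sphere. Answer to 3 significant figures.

1.46

The equidistant cylindrical projection with φ₀ = 28.6° has h = 1 (meridians true) and k = cos φ₀ / cos φ along parallels.
Areal scale at 47.7°: h·k = 1.000 × 1.305 = 1.305.
Areal scale at 11.3°: h·k = 1.000 × 0.8953 = 0.8953.
Ratio = 1.305/0.8953 ≈ 1.46.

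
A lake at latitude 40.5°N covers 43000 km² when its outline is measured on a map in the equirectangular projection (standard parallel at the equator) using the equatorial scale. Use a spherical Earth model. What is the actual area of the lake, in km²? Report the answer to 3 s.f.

Plate carrée maps x = Rλ, y = Rφ. The meridian scale is h = 1 and the parallel scale is k = 1/cos φ = sec φ.
Areal scale = h·k = 1 × sec φ; at 40.5°, h = 1.000, k = 1.315, so h·k = 1.315.
True area = apparent / (areal scale) = 43000 / 1.315 ≈ 32700 km².

32700 km²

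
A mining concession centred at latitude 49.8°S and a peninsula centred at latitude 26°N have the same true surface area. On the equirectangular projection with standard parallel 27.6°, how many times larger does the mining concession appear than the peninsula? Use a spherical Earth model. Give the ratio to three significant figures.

1.39

In the equirectangular projection with standard parallel φ₀ = 27.6° (x = Rλ cos φ₀, y = Rφ), meridians are true-scale (h = 1) and the parallel scale is k = cos φ₀ / cos φ.
Areal scale at 49.8°: h·k = 1.000 × 1.373 = 1.373.
Areal scale at 26°: h·k = 1.000 × 0.9860 = 0.9860.
Ratio = 1.373/0.9860 ≈ 1.39.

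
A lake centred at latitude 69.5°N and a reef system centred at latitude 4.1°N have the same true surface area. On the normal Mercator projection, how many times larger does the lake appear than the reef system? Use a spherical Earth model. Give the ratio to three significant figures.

8.11

On Mercator, area is exaggerated by sec²φ = 1/cos²φ.
At 69.5°: sec²(69.5°) = 1/0.3502² = 8.154.
At 4.1°: sec²(4.1°) = 1/0.9974² = 1.005.
Ratio = 8.154/1.005 = cos²(4.1°)/cos²(69.5°) ≈ 8.11.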